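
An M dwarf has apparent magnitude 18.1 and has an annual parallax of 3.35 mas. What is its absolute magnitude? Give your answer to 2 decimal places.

M ≈ 10.73

p = 3.35 mas = 3.35×10^-3″ → d = 1/p = 298.5 pc
5 log₁₀(d/10 pc) = 5 log₁₀(298.5) − 5 = 7.375
M = m − 5 log₁₀(d/10) = 18.1 − 7.375 = 10.725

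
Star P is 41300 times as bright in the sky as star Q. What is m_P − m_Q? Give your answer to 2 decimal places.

Pogson: Δm = −2.5 log₁₀(ratio) = −2.5 log₁₀(41300) = −2.5 × 4.6160 = -11.540
Star P is brighter, so it has the smaller magnitude: the difference is negative.

m_P − m_Q ≈ -11.54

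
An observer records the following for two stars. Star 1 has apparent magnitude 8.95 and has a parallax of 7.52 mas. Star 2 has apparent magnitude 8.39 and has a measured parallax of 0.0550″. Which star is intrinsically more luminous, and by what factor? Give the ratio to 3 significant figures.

Star 1 is more luminous, by a factor of 31.9.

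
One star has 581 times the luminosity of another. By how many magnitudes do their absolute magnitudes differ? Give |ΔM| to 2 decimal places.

Pogson: ΔM = −2.5 log₁₀(ratio) = −2.5 log₁₀(581) = −2.5 × 2.7642 = -6.910

|ΔM| ≈ 6.91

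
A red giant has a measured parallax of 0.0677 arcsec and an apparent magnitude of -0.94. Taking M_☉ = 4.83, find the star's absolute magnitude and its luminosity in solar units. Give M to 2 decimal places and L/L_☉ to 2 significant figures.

M ≈ -1.79; L/L_☉ ≈ 440

d = 1/p = 1/0.0677″ = 14.77 pc
M = m − 5 log₁₀ d + 5 = -0.94 − 5·1.1694 + 5 = -1.787
M − M_☉ = -1.787 − 4.83 = -6.617
L/L_☉ = 10^(−0.4 × -6.617) = 443.4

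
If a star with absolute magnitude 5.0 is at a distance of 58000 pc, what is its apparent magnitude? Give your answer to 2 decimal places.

m ≈ 23.82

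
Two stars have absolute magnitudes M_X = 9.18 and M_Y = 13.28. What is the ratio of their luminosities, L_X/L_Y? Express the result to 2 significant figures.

ΔM = M_X − M_Y = -4.10
L_X/L_Y = 10^(−0.4 ΔM) = 10^1.640 = 43.65

L_X/L_Y ≈ 44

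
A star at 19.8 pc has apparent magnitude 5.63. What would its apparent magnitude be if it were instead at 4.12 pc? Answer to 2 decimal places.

m ≈ 2.22

Flux ∝ 1/d², so Δm = 5 log₁₀(d₂/d₁) = 5 log₁₀(4.12/19.8) = -3.409
m₂ = m₁ + Δm = 5.63 + (-3.409) = 2.221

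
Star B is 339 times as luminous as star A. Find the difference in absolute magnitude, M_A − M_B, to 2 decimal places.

M_A − M_B ≈ 6.33

Pogson: ΔM = −2.5 log₁₀(ratio) = −2.5 log₁₀(339) = −2.5 × 2.5302 = -6.325
Star B is brighter so has the smaller magnitude: M_A − M_B is positive.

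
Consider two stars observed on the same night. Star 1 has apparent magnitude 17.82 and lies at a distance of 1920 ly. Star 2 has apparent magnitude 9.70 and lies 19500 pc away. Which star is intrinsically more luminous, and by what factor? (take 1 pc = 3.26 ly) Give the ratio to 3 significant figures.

Star 2 is more luminous, by a factor of 1.94×10^6.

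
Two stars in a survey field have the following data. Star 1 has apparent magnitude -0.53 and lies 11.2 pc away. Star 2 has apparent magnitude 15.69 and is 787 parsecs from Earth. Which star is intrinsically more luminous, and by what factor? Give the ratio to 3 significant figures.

Star 1 is more luminous, by a factor of 623.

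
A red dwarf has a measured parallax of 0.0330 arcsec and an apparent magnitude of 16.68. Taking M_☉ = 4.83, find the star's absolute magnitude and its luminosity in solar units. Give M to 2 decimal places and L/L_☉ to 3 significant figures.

d = 1/p = 1/0.0330″ = 30.30 pc
M = m − 5 log₁₀ d + 5 = 16.68 − 5·1.4815 + 5 = 14.273
M − M_☉ = 14.273 − 4.83 = 9.443
L/L_☉ = 10^(−0.4 × 9.443) = 1.671×10^-4

M ≈ 14.27; L/L_☉ ≈ 1.67×10^-4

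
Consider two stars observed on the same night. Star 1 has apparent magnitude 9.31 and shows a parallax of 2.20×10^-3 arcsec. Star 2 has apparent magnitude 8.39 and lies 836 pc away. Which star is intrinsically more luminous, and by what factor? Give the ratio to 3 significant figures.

Star 1: d = 1/p = 1/2.20×10^-3″ = 454.5 pc
Star 1: M = m − 5 log₁₀ d + 5 = 9.31 − 5·2.6576 + 5 = 1.022
Star 2: M = m − 5 log₁₀ d + 5 = 8.39 − 5·2.9222 + 5 = -1.221
ΔM = M_1 − M_2 = 1.022 − (-1.221) = 2.243; smaller M is more luminous → Star 2.
L ratio = 10^(0.4 |ΔM|) = 10^0.897 = 7.893

Star 2 is more luminous, by a factor of 7.89.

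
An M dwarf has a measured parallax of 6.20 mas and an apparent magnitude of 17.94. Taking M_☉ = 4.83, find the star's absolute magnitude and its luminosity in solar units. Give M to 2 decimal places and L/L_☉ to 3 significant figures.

d = 1/p = 1000/6.20 mas = 161.3 pc
M = m − 5 log₁₀ d + 5 = 17.94 − 5·2.2076 + 5 = 11.902
M − M_☉ = 11.902 − 4.83 = 7.072
L/L_☉ = 10^(−0.4 × 7.072) = 1.483×10^-3

M ≈ 11.90; L/L_☉ ≈ 1.48×10^-3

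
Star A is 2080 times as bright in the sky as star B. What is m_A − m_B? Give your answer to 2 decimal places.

m_A − m_B ≈ -8.30

Pogson: Δm = −2.5 log₁₀(ratio) = −2.5 log₁₀(2080) = −2.5 × 3.3181 = -8.295
Star A is brighter, so it has the smaller magnitude: the difference is negative.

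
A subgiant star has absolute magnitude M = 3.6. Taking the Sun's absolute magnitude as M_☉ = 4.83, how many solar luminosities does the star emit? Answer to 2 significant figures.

M − M_☉ = 3.6 − 4.83 = -1.230
L/L_☉ = 10^(−0.4 (M − M_☉)) = 10^0.492 = 3.105

L/L_☉ ≈ 3.1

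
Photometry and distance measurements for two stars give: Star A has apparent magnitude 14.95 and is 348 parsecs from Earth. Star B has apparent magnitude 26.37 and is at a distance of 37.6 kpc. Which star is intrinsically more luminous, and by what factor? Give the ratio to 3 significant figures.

Star A: M = m − 5 log₁₀ d + 5 = 14.95 − 5·2.5416 + 5 = 7.242
Star B: d = 37.6 kpc = 37600 pc
Star B: M = m − 5 log₁₀ d + 5 = 26.37 − 5·4.5752 + 5 = 8.494
ΔM = M_A − M_B = 7.242 − (8.494) = -1.252; smaller M is more luminous → Star A.
L ratio = 10^(0.4 |ΔM|) = 10^0.501 = 3.168

Star A is more luminous, by a factor of 3.17.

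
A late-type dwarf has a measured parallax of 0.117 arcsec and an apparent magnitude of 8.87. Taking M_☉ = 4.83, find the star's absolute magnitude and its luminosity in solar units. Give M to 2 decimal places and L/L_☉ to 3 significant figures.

d = 1/p = 1/0.117″ = 8.547 pc
M = m − 5 log₁₀ d + 5 = 8.87 − 5·0.9318 + 5 = 9.211
M − M_☉ = 9.211 − 4.83 = 4.381
L/L_☉ = 10^(−0.4 × 4.381) = 0.01769

M ≈ 9.21; L/L_☉ ≈ 0.0177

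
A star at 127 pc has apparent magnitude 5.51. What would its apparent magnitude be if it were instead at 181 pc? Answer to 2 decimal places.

Flux ∝ 1/d², so Δm = 5 log₁₀(d₂/d₁) = 5 log₁₀(181/127) = 0.769
m₂ = m₁ + Δm = 5.51 + (0.769) = 6.279

m ≈ 6.28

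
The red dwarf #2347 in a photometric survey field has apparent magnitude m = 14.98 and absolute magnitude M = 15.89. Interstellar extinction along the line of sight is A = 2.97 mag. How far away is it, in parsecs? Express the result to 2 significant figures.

d ≈ 1.7 pc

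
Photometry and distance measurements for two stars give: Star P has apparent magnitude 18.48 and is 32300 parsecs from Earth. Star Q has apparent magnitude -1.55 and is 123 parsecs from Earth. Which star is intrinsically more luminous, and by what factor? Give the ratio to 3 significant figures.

Star Q is more luminous, by a factor of 1490.

Star P: M = m − 5 log₁₀ d + 5 = 18.48 − 5·4.5092 + 5 = 0.934
Star Q: M = m − 5 log₁₀ d + 5 = -1.55 − 5·2.0899 + 5 = -7.000
ΔM = M_P − M_Q = 0.934 − (-7.000) = 7.934; smaller M is more luminous → Star Q.
L ratio = 10^(0.4 |ΔM|) = 10^3.173 = 1491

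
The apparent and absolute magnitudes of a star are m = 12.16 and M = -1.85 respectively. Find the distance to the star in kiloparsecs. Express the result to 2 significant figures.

d ≈ 6.3 kpc

μ = m − M = 14.010
m − M = 5 log₁₀ d − 5
log₁₀ d = (m − M)/5 + 1 = 3.8020
d = 10^3.8020 = 6339 pc
= 6.339 kpc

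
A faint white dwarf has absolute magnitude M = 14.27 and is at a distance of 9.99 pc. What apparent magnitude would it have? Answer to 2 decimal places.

m ≈ 14.27

m = M + 5 log₁₀ d − 5 = 14.27 + 5·0.9996 − 5 = 14.268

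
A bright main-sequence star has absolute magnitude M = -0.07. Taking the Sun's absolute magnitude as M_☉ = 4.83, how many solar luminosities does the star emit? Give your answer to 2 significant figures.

M − M_☉ = -0.07 − 4.83 = -4.900
L/L_☉ = 10^(−0.4 (M − M_☉)) = 10^1.960 = 91.20

L/L_☉ ≈ 91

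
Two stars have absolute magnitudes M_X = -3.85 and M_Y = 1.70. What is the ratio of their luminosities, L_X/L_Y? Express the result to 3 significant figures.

L_X/L_Y ≈ 166

ΔM = M_X − M_Y = -5.55
L_X/L_Y = 10^(−0.4 ΔM) = 10^2.220 = 166.0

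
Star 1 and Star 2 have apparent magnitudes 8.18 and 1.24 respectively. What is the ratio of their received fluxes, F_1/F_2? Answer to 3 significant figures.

F_1/F_2 ≈ 1.67×10^-3

Δm = 8.18 − (1.24) = 6.94
Flux ratio = 10^(−0.4 Δm) = 10^(−0.4 × 6.94) = 10^-2.776 = 1.675×10^-3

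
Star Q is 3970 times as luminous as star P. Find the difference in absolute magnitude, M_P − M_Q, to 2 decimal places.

M_P − M_Q ≈ 9.00

Pogson: ΔM = −2.5 log₁₀(ratio) = −2.5 log₁₀(3970) = −2.5 × 3.5988 = -8.997
Star Q is brighter so has the smaller magnitude: M_P − M_Q is positive.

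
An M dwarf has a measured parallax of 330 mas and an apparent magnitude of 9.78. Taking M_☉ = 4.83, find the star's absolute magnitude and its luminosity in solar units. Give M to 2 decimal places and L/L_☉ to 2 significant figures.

d = 1/p = 1000/330 mas = 3.030 pc
M = m − 5 log₁₀ d + 5 = 9.78 − 5·0.4815 + 5 = 12.373
M − M_☉ = 12.373 − 4.83 = 7.543
L/L_☉ = 10^(−0.4 × 7.543) = 9.616×10^-4

M ≈ 12.37; L/L_☉ ≈ 9.6×10^-4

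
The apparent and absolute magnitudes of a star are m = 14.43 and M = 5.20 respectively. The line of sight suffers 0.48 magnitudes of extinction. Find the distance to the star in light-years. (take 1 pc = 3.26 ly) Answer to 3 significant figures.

m − M = 5 log₁₀(d/10 pc) + A  ⇒  14.43 − (5.20) − 0.48 = 5 log₁₀(d/10)
8.750 = 5 log₁₀(d/10)
log₁₀ d = (m − M − A)/5 + 1 = 2.7500
d = 10^2.7500 = 562.3 pc
= 1833 ly

d ≈ 1830 ly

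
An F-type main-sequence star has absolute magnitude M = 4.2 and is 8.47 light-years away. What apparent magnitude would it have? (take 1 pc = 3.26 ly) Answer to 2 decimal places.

m ≈ 1.27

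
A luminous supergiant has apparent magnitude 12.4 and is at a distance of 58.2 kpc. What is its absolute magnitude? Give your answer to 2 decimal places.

d = 58.2 kpc = 58200 pc
5 log₁₀(d/10 pc) = 5 log₁₀(58200) − 5 = 18.825
M = m − 5 log₁₀(d/10) = 12.4 − 18.825 = -6.425

M ≈ -6.42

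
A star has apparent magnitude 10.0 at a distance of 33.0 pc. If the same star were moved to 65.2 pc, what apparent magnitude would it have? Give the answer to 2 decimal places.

Flux ∝ 1/d², so Δm = 5 log₁₀(d₂/d₁) = 5 log₁₀(65.2/33.0) = 1.479
m₂ = m₁ + Δm = 10.0 + (1.479) = 11.479

m ≈ 11.48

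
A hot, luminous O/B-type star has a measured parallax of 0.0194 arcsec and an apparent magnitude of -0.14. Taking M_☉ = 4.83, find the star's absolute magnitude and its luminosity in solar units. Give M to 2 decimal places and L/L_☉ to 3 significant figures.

d = 1/p = 1/0.0194″ = 51.55 pc
M = m − 5 log₁₀ d + 5 = -0.14 − 5·1.7122 + 5 = -3.701
M − M_☉ = -3.701 − 4.83 = -8.531
L/L_☉ = 10^(−0.4 × -8.531) = 2585

M ≈ -3.70; L/L_☉ ≈ 2580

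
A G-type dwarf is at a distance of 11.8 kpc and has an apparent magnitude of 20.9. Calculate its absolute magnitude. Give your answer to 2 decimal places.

M ≈ 5.54

d = 11.8 kpc = 11800 pc
5 log₁₀(d/10 pc) = 5 log₁₀(11800) − 5 = 15.359
M = m − 5 log₁₀(d/10) = 20.9 − 15.359 = 5.541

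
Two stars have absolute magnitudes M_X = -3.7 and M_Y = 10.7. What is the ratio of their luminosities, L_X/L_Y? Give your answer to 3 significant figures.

ΔM = M_X − M_Y = -14.4
L_X/L_Y = 10^(−0.4 ΔM) = 10^5.760 = 575400

L_X/L_Y ≈ 575000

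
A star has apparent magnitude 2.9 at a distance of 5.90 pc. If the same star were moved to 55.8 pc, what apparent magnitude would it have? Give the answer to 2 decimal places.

m ≈ 7.78

Flux ∝ 1/d², so Δm = 5 log₁₀(d₂/d₁) = 5 log₁₀(55.8/5.90) = 4.879
m₂ = m₁ + Δm = 2.9 + (4.879) = 7.779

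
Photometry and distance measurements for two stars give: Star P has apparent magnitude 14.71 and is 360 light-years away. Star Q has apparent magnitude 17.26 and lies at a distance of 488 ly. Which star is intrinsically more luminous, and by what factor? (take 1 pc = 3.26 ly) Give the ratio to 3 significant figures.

Star P is more luminous, by a factor of 5.70.

Star P: d = 360 ly / 3.26 = 110.4 pc
Star P: M = m − 5 log₁₀ d + 5 = 14.71 − 5·2.0431 + 5 = 9.495
Star Q: d = 488 ly / 3.26 = 149.7 pc
Star Q: M = m − 5 log₁₀ d + 5 = 17.26 − 5·2.1752 + 5 = 11.384
ΔM = M_P − M_Q = 9.495 − (11.384) = -1.889; smaller M is more luminous → Star P.
L ratio = 10^(0.4 |ΔM|) = 10^0.756 = 5.699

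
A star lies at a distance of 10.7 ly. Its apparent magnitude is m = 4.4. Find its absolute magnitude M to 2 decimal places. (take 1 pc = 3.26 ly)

M ≈ 6.82

d = 10.7 ly / 3.26 = 3.282 pc
5 log₁₀(d/10 pc) = 5 log₁₀(3.282) − 5 = -2.419
M = m − 5 log₁₀(d/10) = 4.4 + 2.419 = 6.819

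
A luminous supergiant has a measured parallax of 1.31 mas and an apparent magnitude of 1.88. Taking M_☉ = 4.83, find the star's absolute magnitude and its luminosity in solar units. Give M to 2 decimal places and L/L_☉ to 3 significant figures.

M ≈ -7.53; L/L_☉ ≈ 88200

d = 1/p = 1000/1.31 mas = 763.4 pc
M = m − 5 log₁₀ d + 5 = 1.88 − 5·2.8827 + 5 = -7.534
M − M_☉ = -7.534 − 4.83 = -12.364
L/L_☉ = 10^(−0.4 × -12.364) = 88200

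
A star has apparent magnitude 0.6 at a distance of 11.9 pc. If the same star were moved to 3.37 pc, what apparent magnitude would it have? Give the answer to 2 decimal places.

m ≈ -2.14

Flux ∝ 1/d², so Δm = 5 log₁₀(d₂/d₁) = 5 log₁₀(3.37/11.9) = -2.740
m₂ = m₁ + Δm = 0.6 + (-2.740) = -2.140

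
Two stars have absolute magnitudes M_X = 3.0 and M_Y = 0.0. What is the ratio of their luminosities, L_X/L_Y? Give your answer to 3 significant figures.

ΔM = M_X − M_Y = 3.0
L_X/L_Y = 10^(−0.4 ΔM) = 10^-1.200 = 0.06310

L_X/L_Y ≈ 0.0631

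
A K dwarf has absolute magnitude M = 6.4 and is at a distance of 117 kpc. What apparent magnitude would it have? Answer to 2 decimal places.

m ≈ 26.74

d = 117 kpc = 117000 pc
m = M + 5 log₁₀ d − 5 = 6.4 + 5·5.0682 − 5 = 26.741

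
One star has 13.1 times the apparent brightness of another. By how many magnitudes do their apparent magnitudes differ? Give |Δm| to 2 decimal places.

|Δm| ≈ 2.79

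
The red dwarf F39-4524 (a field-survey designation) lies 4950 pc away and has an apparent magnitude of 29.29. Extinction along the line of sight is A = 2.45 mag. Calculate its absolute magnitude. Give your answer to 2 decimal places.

M ≈ 13.37

5 log₁₀(d/10 pc) = 5 log₁₀(4950) − 5 = 13.473
M = m − 5 log₁₀(d/10) − A = 29.29 − 13.473 − 2.45 = 13.367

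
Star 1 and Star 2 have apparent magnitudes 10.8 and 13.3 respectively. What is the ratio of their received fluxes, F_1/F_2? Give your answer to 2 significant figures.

F_1/F_2 ≈ 10

Magnitude difference = -2.5
Flux ratio = 10^(−0.4 Δm) = 10^(−0.4 × -2.5) = 10^1.000 = 10.00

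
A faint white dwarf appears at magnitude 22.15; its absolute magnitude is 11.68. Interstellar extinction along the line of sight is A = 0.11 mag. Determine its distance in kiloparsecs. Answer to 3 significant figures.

m − M = 5 log₁₀(d/10 pc) + A  ⇒  22.15 − (11.68) − 0.11 = 5 log₁₀(d/10)
10.360 = 5 log₁₀(d/10)
log₁₀ d = (m − M − A)/5 + 1 = 3.0720
d = 10^3.0720 = 1180 pc
= 1.180 kpc

d ≈ 1.18 kpc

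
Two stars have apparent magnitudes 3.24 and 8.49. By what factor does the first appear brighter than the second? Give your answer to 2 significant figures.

Δm = 3.24 − (8.49) = -5.25
Flux ratio = 10^(−0.4 Δm) = 10^(−0.4 × -5.25) = 10^2.100 = 125.9

130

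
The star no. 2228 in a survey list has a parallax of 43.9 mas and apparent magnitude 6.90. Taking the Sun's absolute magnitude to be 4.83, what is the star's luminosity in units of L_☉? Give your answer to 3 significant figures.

d = 1/p = 1000/43.9 mas = 22.78 pc
M = m − 5 log₁₀ d + 5 = 6.90 − 5·1.3575 + 5 = 5.112
M − M_☉ = 5.112 − 4.83 = 0.282
L/L_☉ = 10^(−0.4 × 0.282) = 0.7710

L/L_☉ ≈ 0.771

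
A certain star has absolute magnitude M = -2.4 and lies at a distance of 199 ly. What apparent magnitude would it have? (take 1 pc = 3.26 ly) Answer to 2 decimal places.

d = 199 ly / 3.26 = 61.04 pc
m = M + 5 log₁₀ d − 5 = -2.4 + 5·1.7856 − 5 = 1.528

m ≈ 1.53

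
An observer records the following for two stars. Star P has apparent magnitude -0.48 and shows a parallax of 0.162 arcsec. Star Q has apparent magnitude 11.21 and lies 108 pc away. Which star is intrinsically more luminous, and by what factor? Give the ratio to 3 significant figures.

Star P is more luminous, by a factor of 155.

Star P: d = 1/p = 1/0.162″ = 6.173 pc
Star P: M = m − 5 log₁₀ d + 5 = -0.48 − 5·0.7905 + 5 = 0.568
Star Q: M = m − 5 log₁₀ d + 5 = 11.21 − 5·2.0334 + 5 = 6.043
ΔM = M_P − M_Q = 0.568 − (6.043) = -5.475; smaller M is more luminous → Star P.
L ratio = 10^(0.4 |ΔM|) = 10^2.190 = 154.9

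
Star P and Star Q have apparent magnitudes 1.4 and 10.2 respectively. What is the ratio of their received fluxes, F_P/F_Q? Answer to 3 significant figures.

F_P/F_Q ≈ 3310

Magnitude difference = -8.8
Flux ratio = 10^(−0.4 Δm) = 10^(−0.4 × -8.8) = 10^3.520 = 3311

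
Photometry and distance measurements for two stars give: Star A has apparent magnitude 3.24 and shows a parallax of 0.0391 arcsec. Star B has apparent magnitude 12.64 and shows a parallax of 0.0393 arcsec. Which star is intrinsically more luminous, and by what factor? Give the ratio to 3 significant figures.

Star A: d = 1/p = 1/0.0391″ = 25.58 pc
Star A: M = m − 5 log₁₀ d + 5 = 3.24 − 5·1.4078 + 5 = 1.201
Star B: d = 1/p = 1/0.0393″ = 25.45 pc
Star B: M = m − 5 log₁₀ d + 5 = 12.64 − 5·1.4056 + 5 = 10.612
ΔM = M_A − M_B = 1.201 − (10.612) = -9.411; smaller M is more luminous → Star A.
L ratio = 10^(0.4 |ΔM|) = 10^3.764 = 5813

Star A is more luminous, by a factor of 5810.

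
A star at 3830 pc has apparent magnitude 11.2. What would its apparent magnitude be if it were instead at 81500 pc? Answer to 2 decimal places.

m ≈ 17.84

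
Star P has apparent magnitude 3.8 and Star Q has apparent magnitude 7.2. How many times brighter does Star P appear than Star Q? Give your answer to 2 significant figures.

23

Magnitude difference = -3.4
Flux ratio = 10^(−0.4 Δm) = 10^(−0.4 × -3.4) = 10^1.360 = 22.91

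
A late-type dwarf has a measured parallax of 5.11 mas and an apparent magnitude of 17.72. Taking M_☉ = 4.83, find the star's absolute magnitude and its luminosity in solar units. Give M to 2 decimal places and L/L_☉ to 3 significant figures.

d = 1/p = 1000/5.11 mas = 195.7 pc
M = m − 5 log₁₀ d + 5 = 17.72 − 5·2.2916 + 5 = 11.262
M − M_☉ = 11.262 − 4.83 = 6.432
L/L_☉ = 10^(−0.4 × 6.432) = 2.674×10^-3

M ≈ 11.26; L/L_☉ ≈ 2.67×10^-3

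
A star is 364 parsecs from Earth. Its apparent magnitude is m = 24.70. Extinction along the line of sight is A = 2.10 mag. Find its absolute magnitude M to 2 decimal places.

5 log₁₀(d/10 pc) = 5 log₁₀(364.0) − 5 = 7.806
M = m − 5 log₁₀(d/10) − A = 24.70 − 7.806 − 2.10 = 14.794

M ≈ 14.79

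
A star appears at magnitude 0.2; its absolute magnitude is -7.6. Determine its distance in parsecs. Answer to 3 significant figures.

d ≈ 363 pc

μ = m − M = 7.800
m − M = 5 log₁₀ d − 5
log₁₀ d = (m − M)/5 + 1 = 2.5600
d = 10^2.5600 = 363.1 pc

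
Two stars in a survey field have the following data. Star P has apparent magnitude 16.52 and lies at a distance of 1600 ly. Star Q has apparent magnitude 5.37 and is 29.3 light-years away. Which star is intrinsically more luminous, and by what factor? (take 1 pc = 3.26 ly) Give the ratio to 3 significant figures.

Star Q is more luminous, by a factor of 9.67.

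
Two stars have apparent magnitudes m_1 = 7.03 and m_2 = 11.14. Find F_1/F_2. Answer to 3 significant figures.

Δm = 7.03 − (11.14) = -4.11
Flux ratio = 10^(−0.4 Δm) = 10^(−0.4 × -4.11) = 10^1.644 = 44.06

F_1/F_2 ≈ 44.1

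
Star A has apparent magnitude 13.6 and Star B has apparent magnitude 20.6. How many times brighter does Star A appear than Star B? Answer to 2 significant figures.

630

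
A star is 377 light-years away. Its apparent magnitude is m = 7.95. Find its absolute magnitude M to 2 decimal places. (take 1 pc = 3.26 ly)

M ≈ 2.63

d = 377 ly / 3.26 = 115.6 pc
5 log₁₀(d/10 pc) = 5 log₁₀(115.6) − 5 = 5.316
M = m − 5 log₁₀(d/10) = 7.95 − 5.316 = 2.634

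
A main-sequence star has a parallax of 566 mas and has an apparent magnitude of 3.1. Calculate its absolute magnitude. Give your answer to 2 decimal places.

M ≈ 6.86

p = 566 mas = 0.566″ → d = 1/p = 1.767 pc
5 log₁₀(d/10 pc) = 5 log₁₀(1.767) − 5 = -3.764
M = m − 5 log₁₀(d/10) = 3.1 + 3.764 = 6.864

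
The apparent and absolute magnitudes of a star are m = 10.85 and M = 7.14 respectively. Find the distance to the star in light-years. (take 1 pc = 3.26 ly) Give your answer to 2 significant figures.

d ≈ 180 ly

μ = m − M = 3.710
m − M = 5 log₁₀ d − 5
log₁₀ d = (m − M)/5 + 1 = 1.7420
d = 10^1.7420 = 55.21 pc
= 180.0 ly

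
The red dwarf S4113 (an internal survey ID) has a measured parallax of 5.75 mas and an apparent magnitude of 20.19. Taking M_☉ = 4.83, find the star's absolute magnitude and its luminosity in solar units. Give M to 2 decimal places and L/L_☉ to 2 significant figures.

M ≈ 13.99; L/L_☉ ≈ 2.2×10^-4

d = 1/p = 1000/5.75 mas = 173.9 pc
M = m − 5 log₁₀ d + 5 = 20.19 − 5·2.2403 + 5 = 13.988
M − M_☉ = 13.988 − 4.83 = 9.158
L/L_☉ = 10^(−0.4 × 9.158) = 2.171×10^-4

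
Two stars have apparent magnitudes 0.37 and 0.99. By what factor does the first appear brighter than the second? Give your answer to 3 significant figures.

1.77

Δm = 0.37 − (0.99) = -0.62
Flux ratio = 10^(−0.4 Δm) = 10^(−0.4 × -0.62) = 10^0.248 = 1.770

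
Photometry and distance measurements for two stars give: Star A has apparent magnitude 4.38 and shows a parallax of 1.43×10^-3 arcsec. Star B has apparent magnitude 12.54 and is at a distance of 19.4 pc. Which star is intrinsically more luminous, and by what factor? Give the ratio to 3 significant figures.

Star A: d = 1/p = 1/1.43×10^-3″ = 699.3 pc
Star A: M = m − 5 log₁₀ d + 5 = 4.38 − 5·2.8447 + 5 = -4.843
Star B: M = m − 5 log₁₀ d + 5 = 12.54 − 5·1.2878 + 5 = 11.101
ΔM = M_A − M_B = -4.843 − (11.101) = -15.944; smaller M is more luminous → Star A.
L ratio = 10^(0.4 |ΔM|) = 10^6.378 = 2.386×10^6

Star A is more luminous, by a factor of 2.39×10^6.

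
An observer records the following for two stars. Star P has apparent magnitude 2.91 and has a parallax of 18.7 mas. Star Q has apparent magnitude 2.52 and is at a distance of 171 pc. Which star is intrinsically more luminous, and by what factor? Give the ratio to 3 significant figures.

Star Q is more luminous, by a factor of 14.6.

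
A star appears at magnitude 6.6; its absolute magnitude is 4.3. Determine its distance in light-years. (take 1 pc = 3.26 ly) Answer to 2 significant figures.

d ≈ 94 ly

Distance modulus: m − M = 6.6 − (4.3) = 2.300
m − M = 5 log₁₀ d − 5
log₁₀ d = (m − M)/5 + 1 = 1.4600
d = 10^1.4600 = 28.84 pc
= 94.02 ly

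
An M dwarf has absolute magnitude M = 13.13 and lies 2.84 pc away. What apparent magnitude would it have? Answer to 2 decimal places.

m ≈ 10.40

m = M + 5 log₁₀ d − 5 = 13.13 + 5·0.4533 − 5 = 10.397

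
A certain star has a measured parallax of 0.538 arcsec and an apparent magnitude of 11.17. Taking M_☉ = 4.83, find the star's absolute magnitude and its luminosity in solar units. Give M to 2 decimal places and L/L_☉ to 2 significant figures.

M ≈ 14.82; L/L_☉ ≈ 1.0×10^-4

d = 1/p = 1/0.538″ = 1.859 pc
M = m − 5 log₁₀ d + 5 = 11.17 − 5·0.2692 + 5 = 14.824
M − M_☉ = 14.824 − 4.83 = 9.994
L/L_☉ = 10^(−0.4 × 9.994) = 1.006×10^-4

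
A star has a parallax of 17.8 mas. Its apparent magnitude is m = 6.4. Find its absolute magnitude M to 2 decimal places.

M ≈ 2.65

p = 17.8 mas = 0.0178″ → d = 1/p = 56.18 pc
5 log₁₀(d/10 pc) = 5 log₁₀(56.18) − 5 = 3.748
M = m − 5 log₁₀(d/10) = 6.4 − 3.748 = 2.652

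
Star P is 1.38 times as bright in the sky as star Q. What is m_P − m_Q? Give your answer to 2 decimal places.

m_P − m_Q ≈ -0.35

Pogson: Δm = −2.5 log₁₀(ratio) = −2.5 log₁₀(1.38) = −2.5 × 0.1399 = -0.350
Star P is brighter, so it has the smaller magnitude: the difference is negative.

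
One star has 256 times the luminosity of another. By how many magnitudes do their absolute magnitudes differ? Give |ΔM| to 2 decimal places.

|ΔM| ≈ 6.02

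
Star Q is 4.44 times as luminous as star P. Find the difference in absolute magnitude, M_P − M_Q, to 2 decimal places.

Pogson: ΔM = −2.5 log₁₀(ratio) = −2.5 log₁₀(4.44) = −2.5 × 0.6474 = -1.618
Star Q is brighter so has the smaller magnitude: M_P − M_Q is positive.

M_P − M_Q ≈ 1.62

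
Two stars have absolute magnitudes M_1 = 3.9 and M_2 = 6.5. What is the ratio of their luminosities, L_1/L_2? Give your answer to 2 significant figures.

L_1/L_2 ≈ 11

ΔM = M_1 − M_2 = -2.6
L_1/L_2 = 10^(−0.4 ΔM) = 10^1.040 = 10.96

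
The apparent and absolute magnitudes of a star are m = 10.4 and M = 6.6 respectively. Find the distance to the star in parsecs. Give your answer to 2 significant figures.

Distance modulus: m − M = 10.4 − (6.6) = 3.800
m − M = 5 log₁₀ d − 5
log₁₀ d = (m − M)/5 + 1 = 1.7600
d = 10^1.7600 = 57.54 pc

d ≈ 58 pc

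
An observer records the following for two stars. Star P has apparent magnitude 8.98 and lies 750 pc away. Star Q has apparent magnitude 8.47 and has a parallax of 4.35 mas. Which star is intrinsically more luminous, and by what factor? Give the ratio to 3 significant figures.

Star P is more luminous, by a factor of 6.65.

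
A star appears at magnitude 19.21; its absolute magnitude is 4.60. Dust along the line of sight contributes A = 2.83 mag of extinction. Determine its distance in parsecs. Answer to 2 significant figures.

d ≈ 2300 pc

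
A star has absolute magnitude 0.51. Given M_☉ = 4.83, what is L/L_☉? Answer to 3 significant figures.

L/L_☉ ≈ 53.5

M − M_☉ = 0.51 − 4.83 = -4.320
L/L_☉ = 10^(−0.4 (M − M_☉)) = 10^1.728 = 53.46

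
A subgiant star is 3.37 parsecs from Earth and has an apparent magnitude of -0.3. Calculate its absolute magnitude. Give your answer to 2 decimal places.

M ≈ 2.06

5 log₁₀(d/10 pc) = 5 log₁₀(3.370) − 5 = -2.362
M = m − 5 log₁₀(d/10) = -0.3 + 2.362 = 2.062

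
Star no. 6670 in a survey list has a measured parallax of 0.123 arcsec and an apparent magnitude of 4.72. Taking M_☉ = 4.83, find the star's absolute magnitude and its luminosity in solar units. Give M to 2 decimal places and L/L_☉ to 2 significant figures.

M ≈ 5.17; L/L_☉ ≈ 0.73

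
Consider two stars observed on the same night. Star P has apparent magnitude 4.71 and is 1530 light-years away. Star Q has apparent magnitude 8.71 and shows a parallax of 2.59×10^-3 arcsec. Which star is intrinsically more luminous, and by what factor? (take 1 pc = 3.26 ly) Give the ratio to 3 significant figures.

Star P is more luminous, by a factor of 58.8.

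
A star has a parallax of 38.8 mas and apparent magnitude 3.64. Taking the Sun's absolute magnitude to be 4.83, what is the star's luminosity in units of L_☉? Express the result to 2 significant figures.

d = 1/p = 1000/38.8 mas = 25.77 pc
M = m − 5 log₁₀ d + 5 = 3.64 − 5·1.4112 + 5 = 1.584
M − M_☉ = 1.584 − 4.83 = -3.246
L/L_☉ = 10^(−0.4 × -3.246) = 19.88

L/L_☉ ≈ 20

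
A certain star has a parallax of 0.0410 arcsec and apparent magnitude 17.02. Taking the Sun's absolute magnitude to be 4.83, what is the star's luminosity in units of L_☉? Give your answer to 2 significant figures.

L/L_☉ ≈ 7.9×10^-5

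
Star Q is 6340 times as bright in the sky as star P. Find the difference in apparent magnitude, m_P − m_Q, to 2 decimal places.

m_P − m_Q ≈ 9.51

Pogson: Δm = −2.5 log₁₀(ratio) = −2.5 log₁₀(6340) = −2.5 × 3.8021 = -9.505
Star Q is brighter so has the smaller magnitude: m_P − m_Q is positive.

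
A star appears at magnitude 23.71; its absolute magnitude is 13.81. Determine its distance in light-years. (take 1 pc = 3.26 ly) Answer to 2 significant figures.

d ≈ 3100 ly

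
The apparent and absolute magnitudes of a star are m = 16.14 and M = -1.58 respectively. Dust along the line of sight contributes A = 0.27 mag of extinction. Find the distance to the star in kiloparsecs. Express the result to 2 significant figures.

d ≈ 31 kpc

m − M = 5 log₁₀(d/10 pc) + A  ⇒  16.14 − (-1.58) − 0.27 = 5 log₁₀(d/10)
17.450 = 5 log₁₀(d/10)
log₁₀ d = (m − M − A)/5 + 1 = 4.4900
d = 10^4.4900 = 30900 pc
= 30.90 kpc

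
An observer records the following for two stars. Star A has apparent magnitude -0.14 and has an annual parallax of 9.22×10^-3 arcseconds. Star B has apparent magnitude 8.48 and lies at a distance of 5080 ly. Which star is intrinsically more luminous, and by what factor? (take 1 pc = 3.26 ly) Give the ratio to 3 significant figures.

Star A is more luminous, by a factor of 13.6.

Star A: d = 1/p = 1/9.22×10^-3″ = 108.5 pc
Star A: M = m − 5 log₁₀ d + 5 = -0.14 − 5·2.0353 + 5 = -5.316
Star B: d = 5080 ly / 3.26 = 1558 pc
Star B: M = m − 5 log₁₀ d + 5 = 8.48 − 5·3.1926 + 5 = -2.483
ΔM = M_A − M_B = -5.316 − (-2.483) = -2.833; smaller M is more luminous → Star A.
L ratio = 10^(0.4 |ΔM|) = 10^1.133 = 13.59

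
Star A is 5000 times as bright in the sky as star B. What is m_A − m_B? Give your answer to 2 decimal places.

Pogson: Δm = −2.5 log₁₀(ratio) = −2.5 log₁₀(5000) = −2.5 × 3.6990 = -9.247
Star A is brighter, so it has the smaller magnitude: the difference is negative.

m_A − m_B ≈ -9.25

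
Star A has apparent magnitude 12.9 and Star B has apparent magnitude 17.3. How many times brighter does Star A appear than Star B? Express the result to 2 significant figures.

58

Δm = 12.9 − (17.3) = -4.4
Flux ratio = 10^(−0.4 Δm) = 10^(−0.4 × -4.4) = 10^1.760 = 57.54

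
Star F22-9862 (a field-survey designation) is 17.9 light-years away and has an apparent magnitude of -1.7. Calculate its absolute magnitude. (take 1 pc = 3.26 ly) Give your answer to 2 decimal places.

d = 17.9 ly / 3.26 = 5.491 pc
5 log₁₀(d/10 pc) = 5 log₁₀(5.491) − 5 = -1.302
M = m − 5 log₁₀(d/10) = -1.7 + 1.302 = -0.398

M ≈ -0.40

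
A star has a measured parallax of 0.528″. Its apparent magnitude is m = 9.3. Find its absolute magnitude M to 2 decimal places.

d = 1/p = 1/0.528″ = 1.894 pc
5 log₁₀(d/10 pc) = 5 log₁₀(1.894) − 5 = -3.613
M = m − 5 log₁₀(d/10) = 9.3 + 3.613 = 12.913

M ≈ 12.91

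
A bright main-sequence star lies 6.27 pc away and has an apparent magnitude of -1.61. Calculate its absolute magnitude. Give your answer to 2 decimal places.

5 log₁₀(d/10 pc) = 5 log₁₀(6.270) − 5 = -1.014
M = m − 5 log₁₀(d/10) = -1.61 + 1.014 = -0.596

M ≈ -0.60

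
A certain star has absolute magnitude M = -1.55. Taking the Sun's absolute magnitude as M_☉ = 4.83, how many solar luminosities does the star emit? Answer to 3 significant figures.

M − M_☉ = -1.55 − 4.83 = -6.380
L/L_☉ = 10^(−0.4 (M − M_☉)) = 10^2.552 = 356.5

L/L_☉ ≈ 356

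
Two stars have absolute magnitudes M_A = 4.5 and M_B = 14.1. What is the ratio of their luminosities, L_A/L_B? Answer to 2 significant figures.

L_A/L_B ≈ 6900

ΔM = M_A − M_B = -9.6
L_A/L_B = 10^(−0.4 ΔM) = 10^3.840 = 6918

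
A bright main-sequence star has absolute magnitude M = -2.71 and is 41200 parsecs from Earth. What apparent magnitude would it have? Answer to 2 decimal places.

m ≈ 15.36

m = M + 5 log₁₀ d − 5 = -2.71 + 5·4.6149 − 5 = 15.364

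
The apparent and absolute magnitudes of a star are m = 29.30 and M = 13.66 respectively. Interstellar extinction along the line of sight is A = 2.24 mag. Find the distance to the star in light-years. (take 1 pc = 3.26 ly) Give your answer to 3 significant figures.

m − M = 5 log₁₀(d/10 pc) + A  ⇒  29.30 − (13.66) − 2.24 = 5 log₁₀(d/10)
13.400 = 5 log₁₀(d/10)
log₁₀ d = (m − M − A)/5 + 1 = 3.6800
d = 10^3.6800 = 4786 pc
= 15600 ly

d ≈ 15600 ly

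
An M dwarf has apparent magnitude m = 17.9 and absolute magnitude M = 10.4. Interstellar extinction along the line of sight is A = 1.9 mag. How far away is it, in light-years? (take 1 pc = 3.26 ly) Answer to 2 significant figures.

d ≈ 430 ly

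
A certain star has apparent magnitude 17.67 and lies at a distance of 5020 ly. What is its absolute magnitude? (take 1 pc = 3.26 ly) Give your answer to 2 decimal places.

M ≈ 6.73

d = 5020 ly / 3.26 = 1540 pc
5 log₁₀(d/10 pc) = 5 log₁₀(1540) − 5 = 10.937
M = m − 5 log₁₀(d/10) = 17.67 − 10.937 = 6.733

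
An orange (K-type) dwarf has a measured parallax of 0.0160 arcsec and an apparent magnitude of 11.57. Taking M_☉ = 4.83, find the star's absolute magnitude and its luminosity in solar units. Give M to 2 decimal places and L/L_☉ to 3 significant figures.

d = 1/p = 1/0.0160″ = 62.50 pc
M = m − 5 log₁₀ d + 5 = 11.57 − 5·1.7959 + 5 = 7.591
M − M_☉ = 7.591 − 4.83 = 2.761
L/L_☉ = 10^(−0.4 × 2.761) = 0.07866

M ≈ 7.59; L/L_☉ ≈ 0.0787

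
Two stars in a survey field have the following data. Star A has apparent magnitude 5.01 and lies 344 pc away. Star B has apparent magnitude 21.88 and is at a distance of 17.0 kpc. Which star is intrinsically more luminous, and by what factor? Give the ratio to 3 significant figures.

Star A: M = m − 5 log₁₀ d + 5 = 5.01 − 5·2.5366 + 5 = -2.673
Star B: d = 17.0 kpc = 17000 pc
Star B: M = m − 5 log₁₀ d + 5 = 21.88 − 5·4.2304 + 5 = 5.728
ΔM = M_A − M_B = -2.673 − (5.728) = -8.401; smaller M is more luminous → Star A.
L ratio = 10^(0.4 |ΔM|) = 10^3.360 = 2292

Star A is more luminous, by a factor of 2290.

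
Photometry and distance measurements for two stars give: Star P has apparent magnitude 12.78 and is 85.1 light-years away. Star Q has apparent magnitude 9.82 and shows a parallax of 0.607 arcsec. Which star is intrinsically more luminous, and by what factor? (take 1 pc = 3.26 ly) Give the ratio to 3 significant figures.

Star P is more luminous, by a factor of 16.4.

Star P: d = 85.1 ly / 3.26 = 26.10 pc
Star P: M = m − 5 log₁₀ d + 5 = 12.78 − 5·1.4167 + 5 = 10.696
Star Q: d = 1/p = 1/0.607″ = 1.647 pc
Star Q: M = m − 5 log₁₀ d + 5 = 9.82 − 5·0.2168 + 5 = 13.736
ΔM = M_P − M_Q = 10.696 − (13.736) = -3.040; smaller M is more luminous → Star P.
L ratio = 10^(0.4 |ΔM|) = 10^1.216 = 16.44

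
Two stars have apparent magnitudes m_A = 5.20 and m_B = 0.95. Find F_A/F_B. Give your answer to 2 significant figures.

F_A/F_B ≈ 0.020

Δm = 5.20 − (0.95) = 4.25
Flux ratio = 10^(−0.4 Δm) = 10^(−0.4 × 4.25) = 10^-1.700 = 0.01995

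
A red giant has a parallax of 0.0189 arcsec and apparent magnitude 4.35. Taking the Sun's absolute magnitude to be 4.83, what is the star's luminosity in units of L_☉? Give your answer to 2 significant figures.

d = 1/p = 1/0.0189″ = 52.91 pc
M = m − 5 log₁₀ d + 5 = 4.35 − 5·1.7235 + 5 = 0.732
M − M_☉ = 0.732 − 4.83 = -4.098
L/L_☉ = 10^(−0.4 × -4.098) = 43.56

L/L_☉ ≈ 44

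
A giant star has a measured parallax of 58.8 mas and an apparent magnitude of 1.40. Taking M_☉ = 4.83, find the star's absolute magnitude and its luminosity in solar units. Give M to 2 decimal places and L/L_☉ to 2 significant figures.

d = 1/p = 1000/58.8 mas = 17.01 pc
M = m − 5 log₁₀ d + 5 = 1.40 − 5·1.2306 + 5 = 0.247
M − M_☉ = 0.247 − 4.83 = -4.583
L/L_☉ = 10^(−0.4 × -4.583) = 68.12

M ≈ 0.25; L/L_☉ ≈ 68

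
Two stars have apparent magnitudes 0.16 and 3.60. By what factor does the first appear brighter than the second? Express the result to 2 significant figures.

Δm = 0.16 − (3.60) = -3.44
Flux ratio = 10^(−0.4 Δm) = 10^(−0.4 × -3.44) = 10^1.376 = 23.77

24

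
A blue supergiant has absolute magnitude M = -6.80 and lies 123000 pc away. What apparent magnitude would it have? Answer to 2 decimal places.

m = M + 5 log₁₀ d − 5 = -6.80 + 5·5.0899 − 5 = 13.650

m ≈ 13.65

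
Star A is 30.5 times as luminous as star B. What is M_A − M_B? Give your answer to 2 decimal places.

M_A − M_B ≈ -3.71

Pogson: ΔM = −2.5 log₁₀(ratio) = −2.5 log₁₀(30.5) = −2.5 × 1.4843 = -3.711
Star A is brighter, so it has the smaller magnitude: the difference is negative.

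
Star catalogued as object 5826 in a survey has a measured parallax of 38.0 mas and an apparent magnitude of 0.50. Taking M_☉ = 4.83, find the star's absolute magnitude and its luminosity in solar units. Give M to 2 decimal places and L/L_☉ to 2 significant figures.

d = 1/p = 1000/38.0 mas = 26.32 pc
M = m − 5 log₁₀ d + 5 = 0.50 − 5·1.4202 + 5 = -1.601
M − M_☉ = -1.601 − 4.83 = -6.431
L/L_☉ = 10^(−0.4 × -6.431) = 373.6

M ≈ -1.60; L/L_☉ ≈ 370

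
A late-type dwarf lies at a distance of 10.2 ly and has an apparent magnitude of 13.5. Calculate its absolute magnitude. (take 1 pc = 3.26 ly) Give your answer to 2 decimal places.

M ≈ 16.02

d = 10.2 ly / 3.26 = 3.129 pc
5 log₁₀(d/10 pc) = 5 log₁₀(3.129) − 5 = -2.523
M = m − 5 log₁₀(d/10) = 13.5 + 2.523 = 16.023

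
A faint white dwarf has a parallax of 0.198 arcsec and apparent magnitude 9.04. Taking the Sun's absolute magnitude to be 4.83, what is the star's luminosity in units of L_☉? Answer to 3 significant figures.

L/L_☉ ≈ 5.28×10^-3

d = 1/p = 1/0.198″ = 5.051 pc
M = m − 5 log₁₀ d + 5 = 9.04 − 5·0.7033 + 5 = 10.523
M − M_☉ = 10.523 − 4.83 = 5.693
L/L_☉ = 10^(−0.4 × 5.693) = 5.280×10^-3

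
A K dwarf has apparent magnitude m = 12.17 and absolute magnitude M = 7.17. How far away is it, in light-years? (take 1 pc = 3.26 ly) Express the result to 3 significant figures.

μ = m − M = 5.000
m − M = 5 log₁₀ d − 5
log₁₀ d = (m − M)/5 + 1 = 2.0000
d = 10^2.0000 = 100.0 pc
= 326.0 ly

d ≈ 326 ly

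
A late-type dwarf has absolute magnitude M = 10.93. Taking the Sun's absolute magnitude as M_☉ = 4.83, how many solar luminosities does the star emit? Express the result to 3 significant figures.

L/L_☉ ≈ 3.63×10^-3

M − M_☉ = 10.93 − 4.83 = 6.100
L/L_☉ = 10^(−0.4 (M − M_☉)) = 10^-2.440 = 3.631×10^-3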